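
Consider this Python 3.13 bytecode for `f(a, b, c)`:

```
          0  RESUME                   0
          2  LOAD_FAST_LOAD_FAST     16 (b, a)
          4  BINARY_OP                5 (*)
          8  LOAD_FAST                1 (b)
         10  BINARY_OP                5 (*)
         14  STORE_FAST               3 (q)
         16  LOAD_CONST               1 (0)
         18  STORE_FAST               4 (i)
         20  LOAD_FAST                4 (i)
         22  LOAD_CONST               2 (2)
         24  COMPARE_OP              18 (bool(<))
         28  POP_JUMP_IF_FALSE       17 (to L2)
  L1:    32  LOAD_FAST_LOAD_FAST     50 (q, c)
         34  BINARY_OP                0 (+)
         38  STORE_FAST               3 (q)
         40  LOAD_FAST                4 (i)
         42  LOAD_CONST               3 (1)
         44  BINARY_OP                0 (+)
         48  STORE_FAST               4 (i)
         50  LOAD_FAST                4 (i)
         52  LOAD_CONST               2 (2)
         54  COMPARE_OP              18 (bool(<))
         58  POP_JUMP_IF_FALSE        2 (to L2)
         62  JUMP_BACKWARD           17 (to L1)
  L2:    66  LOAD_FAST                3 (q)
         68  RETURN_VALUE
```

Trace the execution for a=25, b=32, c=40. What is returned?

25680

LOAD_FAST_LOAD_FAST b,a → push 32,25. Stack: [32, 25]
BINARY_OP * → 32 * 25 = 800. Stack: [800]
LOAD_FAST b → push 32. Stack: [800, 32]
BINARY_OP * → 800 * 32 = 25600. Stack: [25600]
STORE_FAST q → q=25600. Stack: []
LOAD_CONST → push 0. Stack: [0]
STORE_FAST i → i=0. Stack: []
LOAD_FAST i → push 0. Stack: [0]
LOAD_CONST → push 2. Stack: [0, 2]
COMPARE_OP bool(<) → 0 vs 2 = True. Stack: [True]
POP_JUMP_IF_FALSE → pop True; no jump. Stack: []
LOAD_FAST_LOAD_FAST q,c → push 25600,40. Stack: [25600, 40]
BINARY_OP + → 25600 + 40 = 25640. Stack: [25640]
STORE_FAST q → q=25640. Stack: []
LOAD_FAST i → push 0. Stack: [0]
LOAD_CONST → push 1. Stack: [0, 1]
BINARY_OP + → 0 + 1 = 1. Stack: [1]
STORE_FAST i → i=1. Stack: []
LOAD_FAST i → push 1. Stack: [1]
LOAD_CONST → push 2. Stack: [1, 2]
COMPARE_OP bool(<) → 1 vs 2 = True. Stack: [True]
POP_JUMP_IF_FALSE → pop True; no jump. Stack: []
LOAD_FAST_LOAD_FAST q,c → push 25640,40. Stack: [25640, 40]
BINARY_OP + → 25640 + 40 = 25680. Stack: [25680]
STORE_FAST q → q=25680. Stack: []
LOAD_FAST i → push 1. Stack: [1]
LOAD_CONST → push 1. Stack: [1, 1]
BINARY_OP + → 1 + 1 = 2. Stack: [2]
STORE_FAST i → i=2. Stack: []
LOAD_FAST i → push 2. Stack: [2]
LOAD_CONST → push 2. Stack: [2, 2]
COMPARE_OP bool(<) → 2 vs 2 = False. Stack: [False]
POP_JUMP_IF_FALSE → pop False; jump. Stack: []
LOAD_FAST q → push 25680. Stack: [25680]
RETURN_VALUE → return 25680.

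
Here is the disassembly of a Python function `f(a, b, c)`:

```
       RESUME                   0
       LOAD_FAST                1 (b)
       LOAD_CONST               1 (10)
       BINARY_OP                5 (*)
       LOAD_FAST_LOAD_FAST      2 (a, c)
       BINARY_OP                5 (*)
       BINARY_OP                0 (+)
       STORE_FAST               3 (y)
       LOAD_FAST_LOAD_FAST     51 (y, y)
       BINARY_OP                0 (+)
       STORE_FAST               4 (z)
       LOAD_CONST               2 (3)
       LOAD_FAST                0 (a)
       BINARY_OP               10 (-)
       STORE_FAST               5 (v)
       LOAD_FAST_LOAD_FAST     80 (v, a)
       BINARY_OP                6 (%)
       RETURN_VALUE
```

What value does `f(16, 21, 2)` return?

3

LOAD_FAST b → push 21. Stack: [21]
LOAD_CONST → push 10. Stack: [21, 10]
BINARY_OP * → 21 * 10 = 210. Stack: [210]
LOAD_FAST_LOAD_FAST a,c → push 16,2. Stack: [210, 16, 2]
BINARY_OP * → 16 * 2 = 32. Stack: [210, 32]
BINARY_OP + → 210 + 32 = 242. Stack: [242]
STORE_FAST y → y=242. Stack: []
LOAD_FAST_LOAD_FAST y,y → push 242,242. Stack: [242, 242]
BINARY_OP + → 242 + 242 = 484. Stack: [484]
STORE_FAST z → z=484. Stack: []
LOAD_CONST → push 3. Stack: [3]
LOAD_FAST a → push 16. Stack: [3, 16]
BINARY_OP - → 3 - 16 = -13. Stack: [-13]
STORE_FAST v → v=-13. Stack: []
LOAD_FAST_LOAD_FAST v,a → push -13,16. Stack: [-13, 16]
BINARY_OP % → -13 % 16 = 3. Stack: [3]
RETURN_VALUE → return 3.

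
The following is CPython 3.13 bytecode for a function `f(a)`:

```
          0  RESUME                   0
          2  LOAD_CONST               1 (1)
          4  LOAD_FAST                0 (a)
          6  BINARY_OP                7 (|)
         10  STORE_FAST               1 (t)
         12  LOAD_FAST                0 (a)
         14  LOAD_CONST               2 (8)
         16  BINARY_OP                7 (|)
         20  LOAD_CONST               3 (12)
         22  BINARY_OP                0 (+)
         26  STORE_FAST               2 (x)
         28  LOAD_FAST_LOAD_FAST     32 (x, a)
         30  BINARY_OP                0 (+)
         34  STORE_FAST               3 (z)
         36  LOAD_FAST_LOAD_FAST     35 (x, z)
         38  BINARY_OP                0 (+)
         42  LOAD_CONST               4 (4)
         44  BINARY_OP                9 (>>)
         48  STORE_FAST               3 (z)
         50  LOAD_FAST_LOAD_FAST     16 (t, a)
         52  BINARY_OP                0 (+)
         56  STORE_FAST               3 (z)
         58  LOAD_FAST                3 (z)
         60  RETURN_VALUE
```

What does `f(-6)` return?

LOAD_CONST → push 1. Stack: [1]
LOAD_FAST a → push -6. Stack: [1, -6]
BINARY_OP | → 1 | -6 = -5. Stack: [-5]
STORE_FAST t → t=-5. Stack: []
LOAD_FAST a → push -6. Stack: [-6]
LOAD_CONST → push 8. Stack: [-6, 8]
BINARY_OP | → -6 | 8 = -6. Stack: [-6]
LOAD_CONST → push 12. Stack: [-6, 12]
BINARY_OP + → -6 + 12 = 6. Stack: [6]
STORE_FAST x → x=6. Stack: []
LOAD_FAST_LOAD_FAST x,a → push 6,-6. Stack: [6, -6]
BINARY_OP + → 6 + -6 = 0. Stack: [0]
STORE_FAST z → z=0. Stack: []
LOAD_FAST_LOAD_FAST x,z → push 6,0. Stack: [6, 0]
BINARY_OP + → 6 + 0 = 6. Stack: [6]
LOAD_CONST → push 4. Stack: [6, 4]
BINARY_OP >> → 6 >> 4 = 0. Stack: [0]
STORE_FAST z → z=0. Stack: []
LOAD_FAST_LOAD_FAST t,a → push -5,-6. Stack: [-5, -6]
BINARY_OP + → -5 + -6 = -11. Stack: [-11]
STORE_FAST z → z=-11. Stack: []
LOAD_FAST z → push -11. Stack: [-11]
RETURN_VALUE → return -11.

-11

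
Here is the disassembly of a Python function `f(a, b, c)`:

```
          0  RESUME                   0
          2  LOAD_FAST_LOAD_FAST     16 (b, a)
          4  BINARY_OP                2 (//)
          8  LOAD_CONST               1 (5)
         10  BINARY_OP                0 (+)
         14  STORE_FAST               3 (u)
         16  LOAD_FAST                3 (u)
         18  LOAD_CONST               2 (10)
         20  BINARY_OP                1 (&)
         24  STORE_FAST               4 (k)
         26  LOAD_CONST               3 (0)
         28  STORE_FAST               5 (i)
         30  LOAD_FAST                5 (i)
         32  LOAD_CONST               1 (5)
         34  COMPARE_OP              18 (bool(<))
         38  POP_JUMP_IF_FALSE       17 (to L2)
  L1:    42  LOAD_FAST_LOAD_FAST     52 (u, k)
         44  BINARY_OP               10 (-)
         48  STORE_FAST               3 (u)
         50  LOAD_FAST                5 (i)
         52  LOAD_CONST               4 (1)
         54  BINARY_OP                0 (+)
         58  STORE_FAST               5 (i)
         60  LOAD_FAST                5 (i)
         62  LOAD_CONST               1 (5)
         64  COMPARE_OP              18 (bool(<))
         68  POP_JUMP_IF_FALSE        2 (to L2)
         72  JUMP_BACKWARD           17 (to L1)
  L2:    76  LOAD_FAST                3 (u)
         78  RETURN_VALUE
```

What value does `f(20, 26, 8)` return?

-4

LOAD_FAST_LOAD_FAST b,a → push 26,20
BINARY_OP // → 26 // 20 = 1
LOAD_CONST → push 5
BINARY_OP + → 1 + 5 = 6
STORE_FAST u → u=6
LOAD_FAST u → push 6
LOAD_CONST → push 10
BINARY_OP & → 6 & 10 = 2
STORE_FAST k → k=2
LOAD_CONST → push 0
STORE_FAST i → i=0
LOAD_FAST i → push 0
LOAD_CONST → push 5
COMPARE_OP bool(<) → 0 vs 5 = True
POP_JUMP_IF_FALSE → pop True; no jump
LOAD_FAST_LOAD_FAST u,k → push 6,2
BINARY_OP - → 6 - 2 = 4
STORE_FAST u → u=4
LOAD_FAST i → push 0
LOAD_CONST → push 1
BINARY_OP + → 0 + 1 = 1
STORE_FAST i → i=1
LOAD_FAST i → push 1
LOAD_CONST → push 5
COMPARE_OP bool(<) → 1 vs 5 = True
POP_JUMP_IF_FALSE → pop True; no jump
LOAD_FAST_LOAD_FAST u,k → push 4,2
BINARY_OP - → 4 - 2 = 2
STORE_FAST u → u=2
LOAD_FAST i → push 1
LOAD_CONST → push 1
BINARY_OP + → 1 + 1 = 2
STORE_FAST i → i=2
LOAD_FAST i → push 2
LOAD_CONST → push 5
COMPARE_OP bool(<) → 2 vs 5 = True
POP_JUMP_IF_FALSE → pop True; no jump
LOAD_FAST_LOAD_FAST u,k → push 2,2
BINARY_OP - → 2 - 2 = 0
STORE_FAST u → u=0
LOAD_FAST i → push 2
LOAD_CONST → push 1
BINARY_OP + → 2 + 1 = 3
STORE_FAST i → i=3
LOAD_FAST i → push 3
LOAD_CONST → push 5
COMPARE_OP bool(<) → 3 vs 5 = True
POP_JUMP_IF_FALSE → pop True; no jump
LOAD_FAST_LOAD_FAST u,k → push 0,2
BINARY_OP - → 0 - 2 = -2
STORE_FAST u → u=-2
LOAD_FAST i → push 3
LOAD_CONST → push 1
BINARY_OP + → 3 + 1 = 4
STORE_FAST i → i=4
LOAD_FAST i → push 4
LOAD_CONST → push 5
COMPARE_OP bool(<) → 4 vs 5 = True
POP_JUMP_IF_FALSE → pop True; no jump
LOAD_FAST_LOAD_FAST u,k → push -2,2
BINARY_OP - → -2 - 2 = -4
STORE_FAST u → u=-4
LOAD_FAST i → push 4
LOAD_CONST → push 1
BINARY_OP + → 4 + 1 = 5
STORE_FAST i → i=5
LOAD_FAST i → push 5
LOAD_CONST → push 5
COMPARE_OP bool(<) → 5 vs 5 = False
POP_JUMP_IF_FALSE → pop False; jump
LOAD_FAST u → push -4
RETURN_VALUE → return -4.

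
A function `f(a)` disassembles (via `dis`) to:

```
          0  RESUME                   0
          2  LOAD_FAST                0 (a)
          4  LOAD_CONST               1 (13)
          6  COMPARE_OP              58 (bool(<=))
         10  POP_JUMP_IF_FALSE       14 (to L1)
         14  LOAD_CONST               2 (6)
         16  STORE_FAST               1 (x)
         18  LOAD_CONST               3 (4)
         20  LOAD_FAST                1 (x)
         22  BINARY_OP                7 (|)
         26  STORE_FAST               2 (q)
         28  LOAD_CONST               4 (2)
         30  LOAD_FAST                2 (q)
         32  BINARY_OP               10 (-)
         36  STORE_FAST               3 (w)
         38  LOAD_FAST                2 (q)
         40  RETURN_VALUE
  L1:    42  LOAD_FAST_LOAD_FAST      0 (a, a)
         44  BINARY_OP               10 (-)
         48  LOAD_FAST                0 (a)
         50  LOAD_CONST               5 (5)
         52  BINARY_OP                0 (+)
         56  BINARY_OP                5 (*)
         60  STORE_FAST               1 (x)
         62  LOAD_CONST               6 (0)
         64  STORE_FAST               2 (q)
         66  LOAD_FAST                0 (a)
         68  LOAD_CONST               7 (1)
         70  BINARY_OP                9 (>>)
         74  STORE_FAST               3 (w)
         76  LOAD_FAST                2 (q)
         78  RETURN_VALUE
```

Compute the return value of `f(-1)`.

6

LOAD_FAST a → push -1. Stack: [-1]
LOAD_CONST → push 13. Stack: [-1, 13]
COMPARE_OP bool(<=) → -1 vs 13 = True. Stack: [True]
POP_JUMP_IF_FALSE → pop True; no jump. Stack: []
LOAD_CONST → push 6. Stack: [6]
STORE_FAST x → x=6. Stack: []
LOAD_CONST → push 4. Stack: [4]
LOAD_FAST x → push 6. Stack: [4, 6]
BINARY_OP | → 4 | 6 = 6. Stack: [6]
STORE_FAST q → q=6. Stack: []
LOAD_CONST → push 2. Stack: [2]
LOAD_FAST q → push 6. Stack: [2, 6]
BINARY_OP - → 2 - 6 = -4. Stack: [-4]
STORE_FAST w → w=-4. Stack: []
LOAD_FAST q → push 6. Stack: [6]
RETURN_VALUE → return 6.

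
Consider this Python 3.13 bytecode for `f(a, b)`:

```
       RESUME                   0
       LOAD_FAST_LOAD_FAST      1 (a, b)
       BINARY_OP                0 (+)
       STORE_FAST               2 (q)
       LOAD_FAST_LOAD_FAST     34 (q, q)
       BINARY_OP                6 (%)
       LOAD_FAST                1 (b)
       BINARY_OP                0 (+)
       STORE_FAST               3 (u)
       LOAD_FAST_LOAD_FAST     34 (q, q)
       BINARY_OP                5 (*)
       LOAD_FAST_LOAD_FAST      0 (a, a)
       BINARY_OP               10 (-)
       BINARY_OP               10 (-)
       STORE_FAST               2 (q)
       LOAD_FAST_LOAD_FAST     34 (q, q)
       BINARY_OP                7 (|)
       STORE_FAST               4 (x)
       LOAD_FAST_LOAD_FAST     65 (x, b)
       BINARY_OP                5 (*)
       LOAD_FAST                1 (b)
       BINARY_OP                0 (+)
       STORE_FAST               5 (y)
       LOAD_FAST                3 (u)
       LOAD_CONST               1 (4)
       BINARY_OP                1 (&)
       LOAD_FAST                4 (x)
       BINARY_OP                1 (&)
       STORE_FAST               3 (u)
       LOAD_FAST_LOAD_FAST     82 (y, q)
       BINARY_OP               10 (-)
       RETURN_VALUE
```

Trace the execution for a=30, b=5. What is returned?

4905

LOAD_FAST_LOAD_FAST a,b → push 30,5. Stack: [30, 5]
BINARY_OP + → 30 + 5 = 35. Stack: [35]
STORE_FAST q → q=35. Stack: []
LOAD_FAST_LOAD_FAST q,q → push 35,35. Stack: [35, 35]
BINARY_OP % → 35 % 35 = 0. Stack: [0]
LOAD_FAST b → push 5. Stack: [0, 5]
BINARY_OP + → 0 + 5 = 5. Stack: [5]
STORE_FAST u → u=5. Stack: []
LOAD_FAST_LOAD_FAST q,q → push 35,35. Stack: [35, 35]
BINARY_OP * → 35 * 35 = 1225. Stack: [1225]
LOAD_FAST_LOAD_FAST a,a → push 30,30. Stack: [1225, 30, 30]
BINARY_OP - → 30 - 30 = 0. Stack: [1225, 0]
BINARY_OP - → 1225 - 0 = 1225. Stack: [1225]
STORE_FAST q → q=1225. Stack: []
LOAD_FAST_LOAD_FAST q,q → push 1225,1225. Stack: [1225, 1225]
BINARY_OP | → 1225 | 1225 = 1225. Stack: [1225]
STORE_FAST x → x=1225. Stack: []
LOAD_FAST_LOAD_FAST x,b → push 1225,5. Stack: [1225, 5]
BINARY_OP * → 1225 * 5 = 6125. Stack: [6125]
LOAD_FAST b → push 5. Stack: [6125, 5]
BINARY_OP + → 6125 + 5 = 6130. Stack: [6130]
STORE_FAST y → y=6130. Stack: []
LOAD_FAST u → push 5. Stack: [5]
LOAD_CONST → push 4. Stack: [5, 4]
BINARY_OP & → 5 & 4 = 4. Stack: [4]
LOAD_FAST x → push 1225. Stack: [4, 1225]
BINARY_OP & → 4 & 1225 = 0. Stack: [0]
STORE_FAST u → u=0. Stack: []
LOAD_FAST_LOAD_FAST y,q → push 6130,1225. Stack: [6130, 1225]
BINARY_OP - → 6130 - 1225 = 4905. Stack: [4905]
RETURN_VALUE → return 4905.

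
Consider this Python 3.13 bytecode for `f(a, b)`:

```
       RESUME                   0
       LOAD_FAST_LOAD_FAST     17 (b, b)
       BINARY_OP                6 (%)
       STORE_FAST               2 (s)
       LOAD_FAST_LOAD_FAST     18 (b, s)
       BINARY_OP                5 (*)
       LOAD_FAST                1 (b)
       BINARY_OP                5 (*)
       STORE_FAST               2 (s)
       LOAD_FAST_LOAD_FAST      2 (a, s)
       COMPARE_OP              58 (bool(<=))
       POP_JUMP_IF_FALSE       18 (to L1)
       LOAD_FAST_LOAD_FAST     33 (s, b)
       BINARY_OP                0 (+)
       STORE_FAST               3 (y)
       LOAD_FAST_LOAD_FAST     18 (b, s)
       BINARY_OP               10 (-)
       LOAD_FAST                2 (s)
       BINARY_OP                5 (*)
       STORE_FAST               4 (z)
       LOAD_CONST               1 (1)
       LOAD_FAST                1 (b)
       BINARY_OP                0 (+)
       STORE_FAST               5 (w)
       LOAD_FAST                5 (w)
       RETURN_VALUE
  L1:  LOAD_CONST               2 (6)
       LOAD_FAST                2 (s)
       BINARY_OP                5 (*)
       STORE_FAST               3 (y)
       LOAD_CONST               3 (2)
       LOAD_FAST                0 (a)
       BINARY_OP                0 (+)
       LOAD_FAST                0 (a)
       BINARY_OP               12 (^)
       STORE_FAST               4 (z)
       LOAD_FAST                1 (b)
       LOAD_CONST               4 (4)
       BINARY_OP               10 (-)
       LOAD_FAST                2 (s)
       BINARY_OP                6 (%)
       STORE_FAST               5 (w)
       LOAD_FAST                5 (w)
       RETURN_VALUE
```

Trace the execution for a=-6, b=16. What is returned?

17

LOAD_FAST_LOAD_FAST b,b → push 16,16. Stack: [16, 16]
BINARY_OP % → 16 % 16 = 0. Stack: [0]
STORE_FAST s → s=0. Stack: []
LOAD_FAST_LOAD_FAST b,s → push 16,0. Stack: [16, 0]
BINARY_OP * → 16 * 0 = 0. Stack: [0]
LOAD_FAST b → push 16. Stack: [0, 16]
BINARY_OP * → 0 * 16 = 0. Stack: [0]
STORE_FAST s → s=0. Stack: []
LOAD_FAST_LOAD_FAST a,s → push -6,0. Stack: [-6, 0]
COMPARE_OP bool(<=) → -6 vs 0 = True. Stack: [True]
POP_JUMP_IF_FALSE → pop True; no jump. Stack: []
LOAD_FAST_LOAD_FAST s,b → push 0,16. Stack: [0, 16]
BINARY_OP + → 0 + 16 = 16. Stack: [16]
STORE_FAST y → y=16. Stack: []
LOAD_FAST_LOAD_FAST b,s → push 16,0. Stack: [16, 0]
BINARY_OP - → 16 - 0 = 16. Stack: [16]
LOAD_FAST s → push 0. Stack: [16, 0]
BINARY_OP * → 16 * 0 = 0. Stack: [0]
STORE_FAST z → z=0. Stack: []
LOAD_CONST → push 1. Stack: [1]
LOAD_FAST b → push 16. Stack: [1, 16]
BINARY_OP + → 1 + 16 = 17. Stack: [17]
STORE_FAST w → w=17. Stack: []
LOAD_FAST w → push 17. Stack: [17]
RETURN_VALUE → return 17.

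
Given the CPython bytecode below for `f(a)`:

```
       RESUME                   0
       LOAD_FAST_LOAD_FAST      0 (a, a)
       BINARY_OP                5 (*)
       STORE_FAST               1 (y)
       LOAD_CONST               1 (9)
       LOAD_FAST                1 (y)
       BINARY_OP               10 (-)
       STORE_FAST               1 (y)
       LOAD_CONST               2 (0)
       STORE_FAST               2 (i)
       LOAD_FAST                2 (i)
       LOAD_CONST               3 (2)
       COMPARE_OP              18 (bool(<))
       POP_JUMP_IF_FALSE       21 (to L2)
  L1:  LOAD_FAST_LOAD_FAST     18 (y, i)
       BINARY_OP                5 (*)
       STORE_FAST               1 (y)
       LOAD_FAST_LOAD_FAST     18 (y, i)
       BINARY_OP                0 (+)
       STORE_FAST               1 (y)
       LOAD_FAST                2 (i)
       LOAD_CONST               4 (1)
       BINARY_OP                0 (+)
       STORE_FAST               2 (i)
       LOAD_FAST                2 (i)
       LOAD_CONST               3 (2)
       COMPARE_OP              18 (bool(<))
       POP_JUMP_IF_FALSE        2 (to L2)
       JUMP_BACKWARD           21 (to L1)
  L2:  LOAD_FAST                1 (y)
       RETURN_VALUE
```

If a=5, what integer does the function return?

LOAD_FAST_LOAD_FAST a,a → push 5,5. Stack: [5, 5]
BINARY_OP * → 5 * 5 = 25. Stack: [25]
STORE_FAST y → y=25. Stack: []
LOAD_CONST → push 9. Stack: [9]
LOAD_FAST y → push 25. Stack: [9, 25]
BINARY_OP - → 9 - 25 = -16. Stack: [-16]
STORE_FAST y → y=-16. Stack: []
LOAD_CONST → push 0. Stack: [0]
STORE_FAST i → i=0. Stack: []
LOAD_FAST i → push 0. Stack: [0]
LOAD_CONST → push 2. Stack: [0, 2]
COMPARE_OP bool(<) → 0 vs 2 = True. Stack: [True]
POP_JUMP_IF_FALSE → pop True; no jump. Stack: []
LOAD_FAST_LOAD_FAST y,i → push -16,0. Stack: [-16, 0]
BINARY_OP * → -16 * 0 = 0. Stack: [0]
STORE_FAST y → y=0. Stack: []
LOAD_FAST_LOAD_FAST y,i → push 0,0. Stack: [0, 0]
BINARY_OP + → 0 + 0 = 0. Stack: [0]
STORE_FAST y → y=0. Stack: []
LOAD_FAST i → push 0. Stack: [0]
LOAD_CONST → push 1. Stack: [0, 1]
BINARY_OP + → 0 + 1 = 1. Stack: [1]
STORE_FAST i → i=1. Stack: []
LOAD_FAST i → push 1. Stack: [1]
LOAD_CONST → push 2. Stack: [1, 2]
COMPARE_OP bool(<) → 1 vs 2 = True. Stack: [True]
POP_JUMP_IF_FALSE → pop True; no jump. Stack: []
LOAD_FAST_LOAD_FAST y,i → push 0,1. Stack: [0, 1]
BINARY_OP * → 0 * 1 = 0. Stack: [0]
STORE_FAST y → y=0. Stack: []
LOAD_FAST_LOAD_FAST y,i → push 0,1. Stack: [0, 1]
BINARY_OP + → 0 + 1 = 1. Stack: [1]
STORE_FAST y → y=1. Stack: []
LOAD_FAST i → push 1. Stack: [1]
LOAD_CONST → push 1. Stack: [1, 1]
BINARY_OP + → 1 + 1 = 2. Stack: [2]
STORE_FAST i → i=2. Stack: []
LOAD_FAST i → push 2. Stack: [2]
LOAD_CONST → push 2. Stack: [2, 2]
COMPARE_OP bool(<) → 2 vs 2 = False. Stack: [False]
POP_JUMP_IF_FALSE → pop False; jump. Stack: []
LOAD_FAST y → push 1. Stack: [1]
RETURN_VALUE → return 1.

1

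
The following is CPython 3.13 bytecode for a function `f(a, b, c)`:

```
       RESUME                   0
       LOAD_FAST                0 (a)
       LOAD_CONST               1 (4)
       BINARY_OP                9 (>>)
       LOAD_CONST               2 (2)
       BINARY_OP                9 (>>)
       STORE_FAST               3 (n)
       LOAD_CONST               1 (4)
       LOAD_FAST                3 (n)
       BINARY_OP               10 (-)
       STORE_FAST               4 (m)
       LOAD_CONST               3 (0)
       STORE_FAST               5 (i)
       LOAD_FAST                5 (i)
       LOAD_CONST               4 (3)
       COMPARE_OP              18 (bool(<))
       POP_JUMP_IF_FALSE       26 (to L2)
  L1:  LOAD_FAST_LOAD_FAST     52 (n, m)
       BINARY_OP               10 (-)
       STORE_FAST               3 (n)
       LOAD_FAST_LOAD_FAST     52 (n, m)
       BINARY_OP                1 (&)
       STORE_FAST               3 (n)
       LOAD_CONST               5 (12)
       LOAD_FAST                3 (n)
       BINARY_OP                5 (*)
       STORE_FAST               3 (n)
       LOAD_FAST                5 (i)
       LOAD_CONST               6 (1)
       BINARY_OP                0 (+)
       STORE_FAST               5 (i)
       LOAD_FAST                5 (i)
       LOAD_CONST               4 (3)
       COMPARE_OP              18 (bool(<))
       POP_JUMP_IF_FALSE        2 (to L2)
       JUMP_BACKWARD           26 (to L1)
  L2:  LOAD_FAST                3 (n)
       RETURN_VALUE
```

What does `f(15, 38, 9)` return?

LOAD_FAST a → push 15
LOAD_CONST → push 4
BINARY_OP >> → 15 >> 4 = 0
LOAD_CONST → push 2
BINARY_OP >> → 0 >> 2 = 0
STORE_FAST n → n=0
LOAD_CONST → push 4
LOAD_FAST n → push 0
BINARY_OP - → 4 - 0 = 4
STORE_FAST m → m=4
LOAD_CONST → push 0
STORE_FAST i → i=0
LOAD_FAST i → push 0
LOAD_CONST → push 3
COMPARE_OP bool(<) → 0 vs 3 = True
POP_JUMP_IF_FALSE → pop True; no jump
LOAD_FAST_LOAD_FAST n,m → push 0,4
BINARY_OP - → 0 - 4 = -4
STORE_FAST n → n=-4
LOAD_FAST_LOAD_FAST n,m → push -4,4
BINARY_OP & → -4 & 4 = 4
STORE_FAST n → n=4
LOAD_CONST → push 12
LOAD_FAST n → push 4
BINARY_OP * → 12 * 4 = 48
STORE_FAST n → n=48
LOAD_FAST i → push 0
LOAD_CONST → push 1
BINARY_OP + → 0 + 1 = 1
STORE_FAST i → i=1
LOAD_FAST i → push 1
LOAD_CONST → push 3
COMPARE_OP bool(<) → 1 vs 3 = True
POP_JUMP_IF_FALSE → pop True; no jump
LOAD_FAST_LOAD_FAST n,m → push 48,4
BINARY_OP - → 48 - 4 = 44
STORE_FAST n → n=44
LOAD_FAST_LOAD_FAST n,m → push 44,4
BINARY_OP & → 44 & 4 = 4
STORE_FAST n → n=4
LOAD_CONST → push 12
LOAD_FAST n → push 4
BINARY_OP * → 12 * 4 = 48
STORE_FAST n → n=48
LOAD_FAST i → push 1
LOAD_CONST → push 1
BINARY_OP + → 1 + 1 = 2
STORE_FAST i → i=2
LOAD_FAST i → push 2
LOAD_CONST → push 3
COMPARE_OP bool(<) → 2 vs 3 = True
POP_JUMP_IF_FALSE → pop True; no jump
LOAD_FAST_LOAD_FAST n,m → push 48,4
BINARY_OP - → 48 - 4 = 44
STORE_FAST n → n=44
LOAD_FAST_LOAD_FAST n,m → push 44,4
BINARY_OP & → 44 & 4 = 4
STORE_FAST n → n=4
LOAD_CONST → push 12
LOAD_FAST n → push 4
BINARY_OP * → 12 * 4 = 48
STORE_FAST n → n=48
LOAD_FAST i → push 2
LOAD_CONST → push 1
BINARY_OP + → 2 + 1 = 3
STORE_FAST i → i=3
LOAD_FAST i → push 3
LOAD_CONST → push 3
COMPARE_OP bool(<) → 3 vs 3 = False
POP_JUMP_IF_FALSE → pop False; jump
LOAD_FAST n → push 48
RETURN_VALUE → return 48.

48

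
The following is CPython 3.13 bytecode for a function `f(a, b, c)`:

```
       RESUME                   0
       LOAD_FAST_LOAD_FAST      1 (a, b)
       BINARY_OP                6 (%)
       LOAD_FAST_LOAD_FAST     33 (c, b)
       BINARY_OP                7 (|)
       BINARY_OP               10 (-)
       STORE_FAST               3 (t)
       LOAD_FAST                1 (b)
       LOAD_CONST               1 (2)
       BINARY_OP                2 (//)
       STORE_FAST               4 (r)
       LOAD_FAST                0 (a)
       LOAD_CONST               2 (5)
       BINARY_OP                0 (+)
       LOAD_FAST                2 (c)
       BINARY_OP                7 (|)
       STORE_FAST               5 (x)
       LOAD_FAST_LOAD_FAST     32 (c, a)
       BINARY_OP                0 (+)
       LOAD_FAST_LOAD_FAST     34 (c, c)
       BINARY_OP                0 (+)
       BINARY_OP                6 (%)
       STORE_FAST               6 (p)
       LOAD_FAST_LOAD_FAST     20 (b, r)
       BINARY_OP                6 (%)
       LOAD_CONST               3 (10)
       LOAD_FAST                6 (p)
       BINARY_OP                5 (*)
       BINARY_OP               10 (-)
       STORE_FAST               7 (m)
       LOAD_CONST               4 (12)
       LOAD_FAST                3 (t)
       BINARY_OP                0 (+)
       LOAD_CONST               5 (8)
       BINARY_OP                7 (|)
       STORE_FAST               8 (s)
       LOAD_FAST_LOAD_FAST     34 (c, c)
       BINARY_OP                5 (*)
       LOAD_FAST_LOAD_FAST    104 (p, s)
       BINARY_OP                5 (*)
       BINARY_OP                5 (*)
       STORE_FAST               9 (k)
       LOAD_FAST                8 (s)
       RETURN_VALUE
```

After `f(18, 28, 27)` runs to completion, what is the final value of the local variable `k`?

LOAD_FAST_LOAD_FAST a,b → push 18,28. Stack: [18, 28]
BINARY_OP % → 18 % 28 = 18. Stack: [18]
LOAD_FAST_LOAD_FAST c,b → push 27,28. Stack: [18, 27, 28]
BINARY_OP | → 27 | 28 = 31. Stack: [18, 31]
BINARY_OP - → 18 - 31 = -13. Stack: [-13]
STORE_FAST t → t=-13. Stack: []
LOAD_FAST b → push 28. Stack: [28]
LOAD_CONST → push 2. Stack: [28, 2]
BINARY_OP // → 28 // 2 = 14. Stack: [14]
STORE_FAST r → r=14. Stack: []
LOAD_FAST a → push 18. Stack: [18]
LOAD_CONST → push 5. Stack: [18, 5]
BINARY_OP + → 18 + 5 = 23. Stack: [23]
LOAD_FAST c → push 27. Stack: [23, 27]
BINARY_OP | → 23 | 27 = 31. Stack: [31]
STORE_FAST x → x=31. Stack: []
LOAD_FAST_LOAD_FAST c,a → push 27,18. Stack: [27, 18]
BINARY_OP + → 27 + 18 = 45. Stack: [45]
LOAD_FAST_LOAD_FAST c,c → push 27,27. Stack: [45, 27, 27]
BINARY_OP + → 27 + 27 = 54. Stack: [45, 54]
BINARY_OP % → 45 % 54 = 45. Stack: [45]
STORE_FAST p → p=45. Stack: []
LOAD_FAST_LOAD_FAST b,r → push 28,14. Stack: [28, 14]
BINARY_OP % → 28 % 14 = 0. Stack: [0]
LOAD_CONST → push 10. Stack: [0, 10]
LOAD_FAST p → push 45. Stack: [0, 10, 45]
BINARY_OP * → 10 * 45 = 450. Stack: [0, 450]
BINARY_OP - → 0 - 450 = -450. Stack: [-450]
STORE_FAST m → m=-450. Stack: []
LOAD_CONST → push 12. Stack: [12]
LOAD_FAST t → push -13. Stack: [12, -13]
BINARY_OP + → 12 + -13 = -1. Stack: [-1]
LOAD_CONST → push 8. Stack: [-1, 8]
BINARY_OP | → -1 | 8 = -1. Stack: [-1]
STORE_FAST s → s=-1. Stack: []
LOAD_FAST_LOAD_FAST c,c → push 27,27. Stack: [27, 27]
BINARY_OP * → 27 * 27 = 729. Stack: [729]
LOAD_FAST_LOAD_FAST p,s → push 45,-1. Stack: [729, 45, -1]
BINARY_OP * → 45 * -1 = -45. Stack: [729, -45]
BINARY_OP * → 729 * -45 = -32805. Stack: [-32805]
STORE_FAST k → k=-32805. Stack: []
LOAD_FAST s → push -1. Stack: [-1]
RETURN_VALUE → return -1.

-32805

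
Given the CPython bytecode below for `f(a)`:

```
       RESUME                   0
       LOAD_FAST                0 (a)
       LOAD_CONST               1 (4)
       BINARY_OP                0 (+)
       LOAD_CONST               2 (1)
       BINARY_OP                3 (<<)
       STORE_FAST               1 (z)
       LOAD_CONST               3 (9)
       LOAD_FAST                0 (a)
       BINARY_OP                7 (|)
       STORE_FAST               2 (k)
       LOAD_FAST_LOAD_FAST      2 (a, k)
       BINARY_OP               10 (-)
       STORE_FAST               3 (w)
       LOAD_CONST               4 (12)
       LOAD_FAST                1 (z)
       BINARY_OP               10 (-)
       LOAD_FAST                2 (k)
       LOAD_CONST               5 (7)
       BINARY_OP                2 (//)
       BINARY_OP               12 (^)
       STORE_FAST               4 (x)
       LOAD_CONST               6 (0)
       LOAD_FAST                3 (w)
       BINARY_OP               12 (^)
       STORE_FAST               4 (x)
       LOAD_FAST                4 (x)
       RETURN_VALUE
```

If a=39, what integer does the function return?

LOAD_FAST a → push 39. Stack: [39]
LOAD_CONST → push 4. Stack: [39, 4]
BINARY_OP + → 39 + 4 = 43. Stack: [43]
LOAD_CONST → push 1. Stack: [43, 1]
BINARY_OP << → 43 << 1 = 86. Stack: [86]
STORE_FAST z → z=86. Stack: []
LOAD_CONST → push 9. Stack: [9]
LOAD_FAST a → push 39. Stack: [9, 39]
BINARY_OP | → 9 | 39 = 47. Stack: [47]
STORE_FAST k → k=47. Stack: []
LOAD_FAST_LOAD_FAST a,k → push 39,47. Stack: [39, 47]
BINARY_OP - → 39 - 47 = -8. Stack: [-8]
STORE_FAST w → w=-8. Stack: []
LOAD_CONST → push 12. Stack: [12]
LOAD_FAST z → push 86. Stack: [12, 86]
BINARY_OP - → 12 - 86 = -74. Stack: [-74]
LOAD_FAST k → push 47. Stack: [-74, 47]
LOAD_CONST → push 7. Stack: [-74, 47, 7]
BINARY_OP // → 47 // 7 = 6. Stack: [-74, 6]
BINARY_OP ^ → -74 ^ 6 = -80. Stack: [-80]
STORE_FAST x → x=-80. Stack: []
LOAD_CONST → push 0. Stack: [0]
LOAD_FAST w → push -8. Stack: [0, -8]
BINARY_OP ^ → 0 ^ -8 = -8. Stack: [-8]
STORE_FAST x → x=-8. Stack: []
LOAD_FAST x → push -8. Stack: [-8]
RETURN_VALUE → return -8.

-8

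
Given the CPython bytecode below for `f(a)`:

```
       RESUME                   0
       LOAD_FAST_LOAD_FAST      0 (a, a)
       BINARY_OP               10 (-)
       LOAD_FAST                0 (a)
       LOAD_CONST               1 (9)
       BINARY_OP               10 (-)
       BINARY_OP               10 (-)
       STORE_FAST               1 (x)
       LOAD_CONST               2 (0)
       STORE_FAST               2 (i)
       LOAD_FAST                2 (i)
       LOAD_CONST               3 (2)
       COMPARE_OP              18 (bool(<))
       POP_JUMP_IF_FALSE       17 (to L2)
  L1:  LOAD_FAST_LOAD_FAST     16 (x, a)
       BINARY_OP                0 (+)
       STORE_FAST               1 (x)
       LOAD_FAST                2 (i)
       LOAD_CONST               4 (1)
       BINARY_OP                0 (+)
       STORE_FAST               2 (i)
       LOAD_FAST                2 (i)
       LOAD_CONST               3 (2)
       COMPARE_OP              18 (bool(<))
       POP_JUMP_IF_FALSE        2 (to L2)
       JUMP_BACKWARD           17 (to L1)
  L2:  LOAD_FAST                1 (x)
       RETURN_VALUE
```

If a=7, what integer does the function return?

LOAD_FAST_LOAD_FAST a,a → push 7,7. Stack: [7, 7]
BINARY_OP - → 7 - 7 = 0. Stack: [0]
LOAD_FAST a → push 7. Stack: [0, 7]
LOAD_CONST → push 9. Stack: [0, 7, 9]
BINARY_OP - → 7 - 9 = -2. Stack: [0, -2]
BINARY_OP - → 0 - -2 = 2. Stack: [2]
STORE_FAST x → x=2. Stack: []
LOAD_CONST → push 0. Stack: [0]
STORE_FAST i → i=0. Stack: []
LOAD_FAST i → push 0. Stack: [0]
LOAD_CONST → push 2. Stack: [0, 2]
COMPARE_OP bool(<) → 0 vs 2 = True. Stack: [True]
POP_JUMP_IF_FALSE → pop True; no jump. Stack: []
LOAD_FAST_LOAD_FAST x,a → push 2,7. Stack: [2, 7]
BINARY_OP + → 2 + 7 = 9. Stack: [9]
STORE_FAST x → x=9. Stack: []
LOAD_FAST i → push 0. Stack: [0]
LOAD_CONST → push 1. Stack: [0, 1]
BINARY_OP + → 0 + 1 = 1. Stack: [1]
STORE_FAST i → i=1. Stack: []
LOAD_FAST i → push 1. Stack: [1]
LOAD_CONST → push 2. Stack: [1, 2]
COMPARE_OP bool(<) → 1 vs 2 = True. Stack: [True]
POP_JUMP_IF_FALSE → pop True; no jump. Stack: []
LOAD_FAST_LOAD_FAST x,a → push 9,7. Stack: [9, 7]
BINARY_OP + → 9 + 7 = 16. Stack: [16]
STORE_FAST x → x=16. Stack: []
LOAD_FAST i → push 1. Stack: [1]
LOAD_CONST → push 1. Stack: [1, 1]
BINARY_OP + → 1 + 1 = 2. Stack: [2]
STORE_FAST i → i=2. Stack: []
LOAD_FAST i → push 2. Stack: [2]
LOAD_CONST → push 2. Stack: [2, 2]
COMPARE_OP bool(<) → 2 vs 2 = False. Stack: [False]
POP_JUMP_IF_FALSE → pop False; jump. Stack: []
LOAD_FAST x → push 16. Stack: [16]
RETURN_VALUE → return 16.

16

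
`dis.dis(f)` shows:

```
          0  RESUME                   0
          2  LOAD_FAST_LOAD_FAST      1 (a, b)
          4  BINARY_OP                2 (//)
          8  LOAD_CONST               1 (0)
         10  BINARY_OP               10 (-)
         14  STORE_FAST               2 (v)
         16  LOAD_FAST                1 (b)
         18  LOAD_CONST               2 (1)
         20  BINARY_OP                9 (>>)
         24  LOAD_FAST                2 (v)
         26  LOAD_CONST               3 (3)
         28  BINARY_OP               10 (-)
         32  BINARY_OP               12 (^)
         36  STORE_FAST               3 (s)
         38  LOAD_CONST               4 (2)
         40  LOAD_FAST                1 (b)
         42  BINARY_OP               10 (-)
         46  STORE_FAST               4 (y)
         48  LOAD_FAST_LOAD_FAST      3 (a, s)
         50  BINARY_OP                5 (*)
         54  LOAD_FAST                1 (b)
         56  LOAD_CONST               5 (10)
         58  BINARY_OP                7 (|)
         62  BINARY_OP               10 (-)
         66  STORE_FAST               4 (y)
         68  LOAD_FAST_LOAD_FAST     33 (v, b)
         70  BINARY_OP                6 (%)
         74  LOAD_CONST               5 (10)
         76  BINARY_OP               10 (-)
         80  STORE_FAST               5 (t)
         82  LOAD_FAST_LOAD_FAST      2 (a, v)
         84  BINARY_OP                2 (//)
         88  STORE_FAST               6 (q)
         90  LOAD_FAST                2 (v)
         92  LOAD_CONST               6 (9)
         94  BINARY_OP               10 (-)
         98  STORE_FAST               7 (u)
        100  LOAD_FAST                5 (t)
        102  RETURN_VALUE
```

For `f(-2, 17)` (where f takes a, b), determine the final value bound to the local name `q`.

2

LOAD_FAST_LOAD_FAST a,b → push -2,17. Stack: [-2, 17]
BINARY_OP // → -2 // 17 = -1. Stack: [-1]
LOAD_CONST → push 0. Stack: [-1, 0]
BINARY_OP - → -1 - 0 = -1. Stack: [-1]
STORE_FAST v → v=-1. Stack: []
LOAD_FAST b → push 17. Stack: [17]
LOAD_CONST → push 1. Stack: [17, 1]
BINARY_OP >> → 17 >> 1 = 8. Stack: [8]
LOAD_FAST v → push -1. Stack: [8, -1]
LOAD_CONST → push 3. Stack: [8, -1, 3]
BINARY_OP - → -1 - 3 = -4. Stack: [8, -4]
BINARY_OP ^ → 8 ^ -4 = -12. Stack: [-12]
STORE_FAST s → s=-12. Stack: []
LOAD_CONST → push 2. Stack: [2]
LOAD_FAST b → push 17. Stack: [2, 17]
BINARY_OP - → 2 - 17 = -15. Stack: [-15]
STORE_FAST y → y=-15. Stack: []
LOAD_FAST_LOAD_FAST a,s → push -2,-12. Stack: [-2, -12]
BINARY_OP * → -2 * -12 = 24. Stack: [24]
LOAD_FAST b → push 17. Stack: [24, 17]
LOAD_CONST → push 10. Stack: [24, 17, 10]
BINARY_OP | → 17 | 10 = 27. Stack: [24, 27]
BINARY_OP - → 24 - 27 = -3. Stack: [-3]
STORE_FAST y → y=-3. Stack: []
LOAD_FAST_LOAD_FAST v,b → push -1,17. Stack: [-1, 17]
BINARY_OP % → -1 % 17 = 16. Stack: [16]
LOAD_CONST → push 10. Stack: [16, 10]
BINARY_OP - → 16 - 10 = 6. Stack: [6]
STORE_FAST t → t=6. Stack: []
LOAD_FAST_LOAD_FAST a,v → push -2,-1. Stack: [-2, -1]
BINARY_OP // → -2 // -1 = 2. Stack: [2]
STORE_FAST q → q=2. Stack: []
LOAD_FAST v → push -1. Stack: [-1]
LOAD_CONST → push 9. Stack: [-1, 9]
BINARY_OP - → -1 - 9 = -10. Stack: [-10]
STORE_FAST u → u=-10. Stack: []
LOAD_FAST t → push 6. Stack: [6]
RETURN_VALUE → return 6.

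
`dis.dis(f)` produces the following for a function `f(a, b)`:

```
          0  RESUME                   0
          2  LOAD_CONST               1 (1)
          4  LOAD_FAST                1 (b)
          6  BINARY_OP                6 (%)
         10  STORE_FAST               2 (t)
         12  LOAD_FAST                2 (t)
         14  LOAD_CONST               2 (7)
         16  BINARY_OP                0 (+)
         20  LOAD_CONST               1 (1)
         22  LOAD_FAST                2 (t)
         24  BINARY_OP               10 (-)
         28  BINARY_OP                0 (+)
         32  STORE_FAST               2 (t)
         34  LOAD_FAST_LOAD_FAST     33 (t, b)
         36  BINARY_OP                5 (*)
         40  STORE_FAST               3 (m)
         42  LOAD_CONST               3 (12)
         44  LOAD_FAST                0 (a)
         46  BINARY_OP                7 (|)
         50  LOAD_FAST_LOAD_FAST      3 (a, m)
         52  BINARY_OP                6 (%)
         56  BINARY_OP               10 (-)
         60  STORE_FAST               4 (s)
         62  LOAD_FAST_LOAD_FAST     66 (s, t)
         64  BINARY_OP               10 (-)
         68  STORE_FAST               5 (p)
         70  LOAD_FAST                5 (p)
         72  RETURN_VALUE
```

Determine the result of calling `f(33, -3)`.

52

LOAD_CONST → push 1. Stack: [1]
LOAD_FAST b → push -3. Stack: [1, -3]
BINARY_OP % → 1 % -3 = -2. Stack: [-2]
STORE_FAST t → t=-2. Stack: []
LOAD_FAST t → push -2. Stack: [-2]
LOAD_CONST → push 7. Stack: [-2, 7]
BINARY_OP + → -2 + 7 = 5. Stack: [5]
LOAD_CONST → push 1. Stack: [5, 1]
LOAD_FAST t → push -2. Stack: [5, 1, -2]
BINARY_OP - → 1 - -2 = 3. Stack: [5, 3]
BINARY_OP + → 5 + 3 = 8. Stack: [8]
STORE_FAST t → t=8. Stack: []
LOAD_FAST_LOAD_FAST t,b → push 8,-3. Stack: [8, -3]
BINARY_OP * → 8 * -3 = -24. Stack: [-24]
STORE_FAST m → m=-24. Stack: []
LOAD_CONST → push 12. Stack: [12]
LOAD_FAST a → push 33. Stack: [12, 33]
BINARY_OP | → 12 | 33 = 45. Stack: [45]
LOAD_FAST_LOAD_FAST a,m → push 33,-24. Stack: [45, 33, -24]
BINARY_OP % → 33 % -24 = -15. Stack: [45, -15]
BINARY_OP - → 45 - -15 = 60. Stack: [60]
STORE_FAST s → s=60. Stack: []
LOAD_FAST_LOAD_FAST s,t → push 60,8. Stack: [60, 8]
BINARY_OP - → 60 - 8 = 52. Stack: [52]
STORE_FAST p → p=52. Stack: []
LOAD_FAST p → push 52. Stack: [52]
RETURN_VALUE → return 52.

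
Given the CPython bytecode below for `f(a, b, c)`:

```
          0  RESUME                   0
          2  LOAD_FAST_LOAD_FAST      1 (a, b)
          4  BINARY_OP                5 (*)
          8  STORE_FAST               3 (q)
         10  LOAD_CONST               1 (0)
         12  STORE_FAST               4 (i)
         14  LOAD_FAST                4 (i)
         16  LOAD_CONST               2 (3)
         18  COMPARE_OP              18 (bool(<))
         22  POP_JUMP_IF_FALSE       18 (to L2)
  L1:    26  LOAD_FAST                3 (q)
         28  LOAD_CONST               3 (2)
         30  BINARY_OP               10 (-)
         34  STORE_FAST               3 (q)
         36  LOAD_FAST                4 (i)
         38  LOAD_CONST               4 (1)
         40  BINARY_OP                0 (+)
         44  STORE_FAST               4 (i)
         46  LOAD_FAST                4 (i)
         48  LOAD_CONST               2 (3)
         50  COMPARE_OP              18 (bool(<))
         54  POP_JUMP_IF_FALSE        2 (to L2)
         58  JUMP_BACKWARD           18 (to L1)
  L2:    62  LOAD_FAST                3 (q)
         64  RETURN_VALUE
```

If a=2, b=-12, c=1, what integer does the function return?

LOAD_FAST_LOAD_FAST a,b → push 2,-12. Stack: [2, -12]
BINARY_OP * → 2 * -12 = -24. Stack: [-24]
STORE_FAST q → q=-24. Stack: []
LOAD_CONST → push 0. Stack: [0]
STORE_FAST i → i=0. Stack: []
LOAD_FAST i → push 0. Stack: [0]
LOAD_CONST → push 3. Stack: [0, 3]
COMPARE_OP bool(<) → 0 vs 3 = True. Stack: [True]
POP_JUMP_IF_FALSE → pop True; no jump. Stack: []
LOAD_FAST q → push -24. Stack: [-24]
LOAD_CONST → push 2. Stack: [-24, 2]
BINARY_OP - → -24 - 2 = -26. Stack: [-26]
STORE_FAST q → q=-26. Stack: []
LOAD_FAST i → push 0. Stack: [0]
LOAD_CONST → push 1. Stack: [0, 1]
BINARY_OP + → 0 + 1 = 1. Stack: [1]
STORE_FAST i → i=1. Stack: []
LOAD_FAST i → push 1. Stack: [1]
LOAD_CONST → push 3. Stack: [1, 3]
COMPARE_OP bool(<) → 1 vs 3 = True. Stack: [True]
POP_JUMP_IF_FALSE → pop True; no jump. Stack: []
LOAD_FAST q → push -26. Stack: [-26]
LOAD_CONST → push 2. Stack: [-26, 2]
BINARY_OP - → -26 - 2 = -28. Stack: [-28]
STORE_FAST q → q=-28. Stack: []
LOAD_FAST i → push 1. Stack: [1]
LOAD_CONST → push 1. Stack: [1, 1]
BINARY_OP + → 1 + 1 = 2. Stack: [2]
STORE_FAST i → i=2. Stack: []
LOAD_FAST i → push 2. Stack: [2]
LOAD_CONST → push 3. Stack: [2, 3]
COMPARE_OP bool(<) → 2 vs 3 = True. Stack: [True]
POP_JUMP_IF_FALSE → pop True; no jump. Stack: []
LOAD_FAST q → push -28. Stack: [-28]
LOAD_CONST → push 2. Stack: [-28, 2]
BINARY_OP - → -28 - 2 = -30. Stack: [-30]
STORE_FAST q → q=-30. Stack: []
LOAD_FAST i → push 2. Stack: [2]
LOAD_CONST → push 1. Stack: [2, 1]
BINARY_OP + → 2 + 1 = 3. Stack: [3]
STORE_FAST i → i=3. Stack: []
LOAD_FAST i → push 3. Stack: [3]
LOAD_CONST → push 3. Stack: [3, 3]
COMPARE_OP bool(<) → 3 vs 3 = False. Stack: [False]
POP_JUMP_IF_FALSE → pop False; jump. Stack: []
LOAD_FAST q → push -30. Stack: [-30]
RETURN_VALUE → return -30.

-30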